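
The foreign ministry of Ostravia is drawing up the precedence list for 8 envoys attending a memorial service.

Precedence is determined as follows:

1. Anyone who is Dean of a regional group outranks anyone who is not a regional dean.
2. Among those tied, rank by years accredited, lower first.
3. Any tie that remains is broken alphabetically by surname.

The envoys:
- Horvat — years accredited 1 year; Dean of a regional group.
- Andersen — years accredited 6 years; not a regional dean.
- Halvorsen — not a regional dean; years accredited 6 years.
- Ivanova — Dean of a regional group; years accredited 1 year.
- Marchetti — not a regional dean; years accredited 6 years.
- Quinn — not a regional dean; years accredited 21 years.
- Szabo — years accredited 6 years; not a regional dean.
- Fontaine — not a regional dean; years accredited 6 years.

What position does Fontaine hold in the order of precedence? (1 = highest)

By the first rule: Horvat and Ivanova (both Dean of a regional group); then Andersen, Fontaine, Halvorsen, Marchetti, Szabo and Quinn (each not a regional dean).
Horvat and Ivanova both have years accredited 1 year, so the next rule applies.
Among Horvat and Ivanova, alphabetically by surname: Horvat before Ivanova.
Among Andersen, Fontaine, Halvorsen, Marchetti, Szabo and Quinn, by years accredited (lower first): Andersen, Fontaine, Halvorsen, Marchetti and Szabo (6 years) before Quinn (21 years).
Among Andersen, Fontaine, Halvorsen, Marchetti and Szabo, alphabetically by surname: Andersen before Fontaine before Halvorsen before Marchetti before Szabo.
Order: Horvat, Ivanova, Andersen, Fontaine, Halvorsen, Marchetti, Szabo, Quinn. So position 4.

4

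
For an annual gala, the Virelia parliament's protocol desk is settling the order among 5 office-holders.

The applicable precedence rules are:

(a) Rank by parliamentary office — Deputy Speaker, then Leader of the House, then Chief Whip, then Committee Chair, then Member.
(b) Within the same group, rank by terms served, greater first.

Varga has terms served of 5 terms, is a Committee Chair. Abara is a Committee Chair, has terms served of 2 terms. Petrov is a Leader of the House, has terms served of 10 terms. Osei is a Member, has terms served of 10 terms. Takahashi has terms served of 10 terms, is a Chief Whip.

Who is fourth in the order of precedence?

Abara

By parliamentary office: Petrov (Leader of the House); then Takahashi (Chief Whip); then Varga and Abara (Committee Chair); then Osei (Member).
Among Varga and Abara, by terms served (higher first): Varga (5 terms) before Abara (2 terms).
Order: Petrov, Takahashi, Varga, Abara, Osei.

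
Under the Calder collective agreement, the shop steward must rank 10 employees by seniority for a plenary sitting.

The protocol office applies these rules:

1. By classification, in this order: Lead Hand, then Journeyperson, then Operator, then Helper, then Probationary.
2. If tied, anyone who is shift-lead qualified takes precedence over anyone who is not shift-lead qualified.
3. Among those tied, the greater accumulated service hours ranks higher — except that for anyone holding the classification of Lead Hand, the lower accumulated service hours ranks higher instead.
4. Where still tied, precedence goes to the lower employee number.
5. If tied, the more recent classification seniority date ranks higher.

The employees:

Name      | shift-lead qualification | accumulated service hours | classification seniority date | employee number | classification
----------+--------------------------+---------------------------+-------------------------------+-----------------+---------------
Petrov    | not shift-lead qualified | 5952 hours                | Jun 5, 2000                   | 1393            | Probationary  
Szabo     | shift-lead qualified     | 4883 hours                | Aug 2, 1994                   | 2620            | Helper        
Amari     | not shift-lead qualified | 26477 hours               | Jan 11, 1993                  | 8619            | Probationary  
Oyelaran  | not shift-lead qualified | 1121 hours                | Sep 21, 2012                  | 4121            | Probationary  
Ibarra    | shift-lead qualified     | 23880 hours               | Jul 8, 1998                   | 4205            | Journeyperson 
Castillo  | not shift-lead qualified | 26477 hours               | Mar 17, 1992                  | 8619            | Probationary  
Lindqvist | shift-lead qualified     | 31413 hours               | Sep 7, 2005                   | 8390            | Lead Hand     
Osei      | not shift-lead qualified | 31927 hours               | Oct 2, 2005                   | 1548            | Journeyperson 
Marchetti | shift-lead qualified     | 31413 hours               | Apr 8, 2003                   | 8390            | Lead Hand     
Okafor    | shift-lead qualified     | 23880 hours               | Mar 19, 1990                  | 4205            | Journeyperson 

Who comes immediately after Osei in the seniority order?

Szabo

By classification: Lindqvist and Marchetti (Lead Hand); then Ibarra, Okafor and Osei (Journeyperson); then Szabo (Helper); then Amari, Castillo, Petrov and Oyelaran (Probationary).
Lindqvist and Marchetti are each shift-lead qualified, so the next rule applies.
Lindqvist and Marchetti both have accumulated service hours 31413 hours, so the next rule applies.
Lindqvist and Marchetti both have employee number 8390, so the next rule applies.
Among Lindqvist and Marchetti, by classification seniority date (later first): Lindqvist (Sep 7, 2005) before Marchetti (Apr 8, 2003).
Among Ibarra, Okafor and Osei, shift-lead qualified before not shift-lead qualified: Ibarra and Okafor (shift-lead qualified) before Osei (not shift-lead qualified).
Ibarra and Okafor both have accumulated service hours 23880 hours, so the next rule applies.
Ibarra and Okafor both have employee number 4205, so the next rule applies.
Among Ibarra and Okafor, by classification seniority date (later first): Ibarra (Jul 8, 1998) before Okafor (Mar 19, 1990).
Amari, Castillo, Petrov and Oyelaran are each not shift-lead qualified, so the next rule applies.
Among Amari, Castillo, Petrov and Oyelaran, by accumulated service hours (higher first): Amari and Castillo (26477 hours) before Petrov (5952 hours) before Oyelaran (1121 hours).
Amari and Castillo both have employee number 8619, so the next rule applies.
Among Amari and Castillo, by classification seniority date (later first): Amari (Jan 11, 1993) before Castillo (Mar 17, 1992).
Order: Lindqvist, Marchetti, Ibarra, Okafor, Osei, Szabo, Amari, Castillo, Petrov, Oyelaran.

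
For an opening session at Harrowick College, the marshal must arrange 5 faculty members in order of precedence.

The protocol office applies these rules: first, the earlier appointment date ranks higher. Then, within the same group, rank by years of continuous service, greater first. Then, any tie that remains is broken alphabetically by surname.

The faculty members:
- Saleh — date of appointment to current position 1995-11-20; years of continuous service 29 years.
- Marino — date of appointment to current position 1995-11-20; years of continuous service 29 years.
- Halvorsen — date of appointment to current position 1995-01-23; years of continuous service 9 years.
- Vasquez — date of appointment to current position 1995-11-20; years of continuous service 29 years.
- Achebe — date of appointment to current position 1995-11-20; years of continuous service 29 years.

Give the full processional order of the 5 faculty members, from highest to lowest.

By date of appointment to current position (earlier first): Halvorsen (1995-01-23); then Achebe, Marino, Saleh and Vasquez (each 1995-11-20).
Achebe, Marino, Saleh and Vasquez all have years of continuous service 29 years, so the next rule applies.
Among Achebe, Marino, Saleh and Vasquez, alphabetically by surname: Achebe before Marino before Saleh before Vasquez.
Full order: Halvorsen, Achebe, Marino, Saleh, Vasquez.

Halvorsen, Achebe, Marino, Saleh, Vasquez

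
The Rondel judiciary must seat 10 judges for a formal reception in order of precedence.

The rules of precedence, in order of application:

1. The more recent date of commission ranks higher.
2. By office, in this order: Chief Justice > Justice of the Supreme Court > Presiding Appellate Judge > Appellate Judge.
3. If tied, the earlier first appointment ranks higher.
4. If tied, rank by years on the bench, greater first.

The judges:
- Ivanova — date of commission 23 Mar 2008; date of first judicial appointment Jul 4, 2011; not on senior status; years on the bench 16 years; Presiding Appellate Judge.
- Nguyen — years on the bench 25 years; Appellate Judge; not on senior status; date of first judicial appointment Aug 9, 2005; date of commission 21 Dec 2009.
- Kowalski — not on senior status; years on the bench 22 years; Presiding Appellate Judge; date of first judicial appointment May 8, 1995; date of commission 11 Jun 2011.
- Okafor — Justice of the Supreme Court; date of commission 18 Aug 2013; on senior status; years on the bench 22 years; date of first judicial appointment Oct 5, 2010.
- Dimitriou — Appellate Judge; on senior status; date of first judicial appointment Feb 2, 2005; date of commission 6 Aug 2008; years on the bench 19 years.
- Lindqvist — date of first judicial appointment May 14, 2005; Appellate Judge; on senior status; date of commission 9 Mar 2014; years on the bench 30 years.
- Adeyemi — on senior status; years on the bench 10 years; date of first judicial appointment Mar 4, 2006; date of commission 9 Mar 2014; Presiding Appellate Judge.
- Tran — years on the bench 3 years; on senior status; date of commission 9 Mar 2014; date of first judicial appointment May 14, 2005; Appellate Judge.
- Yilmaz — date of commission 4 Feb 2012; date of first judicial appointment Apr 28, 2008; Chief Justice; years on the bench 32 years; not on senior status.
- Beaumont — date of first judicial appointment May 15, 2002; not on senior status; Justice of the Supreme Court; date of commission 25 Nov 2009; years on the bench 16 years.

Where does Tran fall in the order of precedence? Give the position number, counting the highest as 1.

3

By date of commission (later first): Adeyemi, Lindqvist and Tran (each 9 Mar 2014); then Okafor (18 Aug 2013); then Yilmaz (4 Feb 2012); then Kowalski (11 Jun 2011); then Nguyen (21 Dec 2009); then Beaumont (25 Nov 2009); then Dimitriou (6 Aug 2008); then Ivanova (23 Mar 2008).
Among Adeyemi, Lindqvist and Tran, by office: Adeyemi (Presiding Appellate Judge) before Lindqvist and Tran (Appellate Judge).
Lindqvist and Tran both have date of first judicial appointment May 14, 2005, so the next rule applies.
Among Lindqvist and Tran, by years on the bench (higher first): Lindqvist (30 years) before Tran (3 years).
Order: Adeyemi, Lindqvist, Tran, Okafor, Yilmaz, Kowalski, Nguyen, Beaumont, Dimitriou, Ivanova. So position 3.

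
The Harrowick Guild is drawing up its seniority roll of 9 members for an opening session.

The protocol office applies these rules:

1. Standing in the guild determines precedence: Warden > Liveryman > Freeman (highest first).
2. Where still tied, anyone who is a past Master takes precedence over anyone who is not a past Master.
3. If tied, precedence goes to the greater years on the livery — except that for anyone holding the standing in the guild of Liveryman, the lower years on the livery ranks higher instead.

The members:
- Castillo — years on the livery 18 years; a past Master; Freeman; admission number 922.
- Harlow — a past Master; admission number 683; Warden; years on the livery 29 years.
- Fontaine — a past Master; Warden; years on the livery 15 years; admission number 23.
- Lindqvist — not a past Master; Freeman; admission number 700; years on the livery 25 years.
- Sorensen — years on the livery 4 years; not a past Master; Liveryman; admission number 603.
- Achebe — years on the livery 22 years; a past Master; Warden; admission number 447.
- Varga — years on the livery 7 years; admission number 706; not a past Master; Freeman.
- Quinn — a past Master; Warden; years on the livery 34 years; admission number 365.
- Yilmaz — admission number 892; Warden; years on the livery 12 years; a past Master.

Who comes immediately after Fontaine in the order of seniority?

By standing in the guild: Quinn, Harlow, Achebe, Fontaine and Yilmaz (Warden); then Sorensen (Liveryman); then Castillo, Lindqvist and Varga (Freeman).
Quinn, Harlow, Achebe, Fontaine and Yilmaz are each a past Master, so the next rule applies.
Among Quinn, Harlow, Achebe, Fontaine and Yilmaz, by years on the livery (higher first): Quinn (34 years) before Harlow (29 years) before Achebe (22 years) before Fontaine (15 years) before Yilmaz (12 years).
Among Castillo, Lindqvist and Varga, a past Master before not a past Master: Castillo (a past Master) before Lindqvist and Varga (not a past Master).
Among Lindqvist and Varga, by years on the livery (higher first): Lindqvist (25 years) before Varga (7 years).
Order: Quinn, Harlow, Achebe, Fontaine, Yilmaz, Sorensen, Castillo, Lindqvist, Varga.

Yilmaz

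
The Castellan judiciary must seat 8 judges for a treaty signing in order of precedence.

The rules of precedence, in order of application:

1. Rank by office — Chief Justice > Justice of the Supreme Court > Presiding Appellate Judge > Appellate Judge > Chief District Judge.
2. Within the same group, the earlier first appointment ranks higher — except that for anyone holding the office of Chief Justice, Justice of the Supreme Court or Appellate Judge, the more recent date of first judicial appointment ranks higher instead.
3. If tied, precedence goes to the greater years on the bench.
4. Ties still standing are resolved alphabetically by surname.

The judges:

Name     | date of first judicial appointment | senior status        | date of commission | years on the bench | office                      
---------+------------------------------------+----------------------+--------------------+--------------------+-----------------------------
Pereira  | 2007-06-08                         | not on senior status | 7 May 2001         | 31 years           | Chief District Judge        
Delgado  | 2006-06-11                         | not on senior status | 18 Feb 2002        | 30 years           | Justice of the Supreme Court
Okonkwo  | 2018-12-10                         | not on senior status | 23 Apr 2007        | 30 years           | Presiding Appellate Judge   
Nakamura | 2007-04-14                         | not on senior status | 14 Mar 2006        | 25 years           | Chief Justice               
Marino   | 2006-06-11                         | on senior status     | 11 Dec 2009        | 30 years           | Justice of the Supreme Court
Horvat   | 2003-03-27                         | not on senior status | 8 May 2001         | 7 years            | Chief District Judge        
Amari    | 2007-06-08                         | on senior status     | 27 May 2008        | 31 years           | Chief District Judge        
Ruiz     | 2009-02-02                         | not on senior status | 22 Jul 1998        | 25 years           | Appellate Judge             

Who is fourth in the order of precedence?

By office: Nakamura (Chief Justice); then Delgado and Marino (Justice of the Supreme Court); then Okonkwo (Presiding Appellate Judge); then Ruiz (Appellate Judge); then Horvat, Amari and Pereira (Chief District Judge).
Delgado and Marino both have date of first judicial appointment 2006-06-11, so the next rule applies.
Delgado and Marino both have years on the bench 30 years, so the next rule applies.
Among Delgado and Marino, alphabetically by surname: Delgado before Marino.
Among Horvat, Amari and Pereira, by date of first judicial appointment (earlier first): Horvat (2003-03-27) before Amari and Pereira (2007-06-08).
Amari and Pereira both have years on the bench 31 years, so the next rule applies.
Among Amari and Pereira, alphabetically by surname: Amari before Pereira.
Order: Nakamura, Delgado, Marino, Okonkwo, Ruiz, Horvat, Amari, Pereira.

Okonkwo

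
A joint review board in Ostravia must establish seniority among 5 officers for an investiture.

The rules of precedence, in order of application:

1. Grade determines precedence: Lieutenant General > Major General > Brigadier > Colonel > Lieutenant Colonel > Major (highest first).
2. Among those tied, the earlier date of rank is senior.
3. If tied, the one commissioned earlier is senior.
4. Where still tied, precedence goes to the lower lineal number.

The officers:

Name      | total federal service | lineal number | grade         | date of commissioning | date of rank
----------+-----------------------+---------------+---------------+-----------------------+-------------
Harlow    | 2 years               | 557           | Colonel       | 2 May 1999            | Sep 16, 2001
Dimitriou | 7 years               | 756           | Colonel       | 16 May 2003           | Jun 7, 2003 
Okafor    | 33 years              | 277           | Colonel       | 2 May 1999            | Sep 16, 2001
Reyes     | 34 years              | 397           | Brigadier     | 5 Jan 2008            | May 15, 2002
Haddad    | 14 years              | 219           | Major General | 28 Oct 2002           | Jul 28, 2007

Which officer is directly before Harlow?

Okafor

By grade: Haddad (Major General); then Reyes (Brigadier); then Okafor, Harlow and Dimitriou (Colonel).
Among Okafor, Harlow and Dimitriou, by date of rank (earlier first): Okafor and Harlow (Sep 16, 2001) before Dimitriou (Jun 7, 2003).
Okafor and Harlow both have date of commissioning 2 May 1999, so the next rule applies.
Among Okafor and Harlow, by lineal number (lower first): Okafor (277) before Harlow (557).
Order: Haddad, Reyes, Okafor, Harlow, Dimitriou.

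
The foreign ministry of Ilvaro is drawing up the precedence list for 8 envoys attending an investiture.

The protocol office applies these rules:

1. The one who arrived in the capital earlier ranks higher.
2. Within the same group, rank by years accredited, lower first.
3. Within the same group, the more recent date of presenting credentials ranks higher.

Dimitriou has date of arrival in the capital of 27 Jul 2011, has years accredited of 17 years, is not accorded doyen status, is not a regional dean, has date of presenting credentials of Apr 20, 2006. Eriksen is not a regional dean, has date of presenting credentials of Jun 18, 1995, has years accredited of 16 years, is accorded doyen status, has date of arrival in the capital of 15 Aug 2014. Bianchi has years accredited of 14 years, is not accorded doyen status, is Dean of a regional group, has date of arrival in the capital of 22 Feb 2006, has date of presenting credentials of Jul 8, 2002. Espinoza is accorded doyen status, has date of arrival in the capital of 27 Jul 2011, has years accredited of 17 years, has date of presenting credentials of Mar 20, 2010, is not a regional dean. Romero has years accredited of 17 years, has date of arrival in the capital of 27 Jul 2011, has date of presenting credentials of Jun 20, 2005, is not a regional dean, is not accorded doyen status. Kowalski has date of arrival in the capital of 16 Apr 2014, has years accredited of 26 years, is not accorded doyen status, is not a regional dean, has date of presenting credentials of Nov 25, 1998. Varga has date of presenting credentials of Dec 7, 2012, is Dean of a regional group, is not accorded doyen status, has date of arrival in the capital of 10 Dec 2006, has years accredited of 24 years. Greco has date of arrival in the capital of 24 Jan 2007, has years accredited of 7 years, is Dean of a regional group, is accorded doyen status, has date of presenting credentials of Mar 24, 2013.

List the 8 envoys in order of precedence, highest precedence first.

Bianchi, Varga, Greco, Espinoza, Dimitriou, Romero, Kowalski, Eriksen

By date of arrival in the capital (earlier first): Bianchi (22 Feb 2006); then Varga (10 Dec 2006); then Greco (24 Jan 2007); then Espinoza, Dimitriou and Romero (each 27 Jul 2011); then Kowalski (16 Apr 2014); then Eriksen (15 Aug 2014).
Espinoza, Dimitriou and Romero all have years accredited 17 years, so the next rule applies.
Among Espinoza, Dimitriou and Romero, by date of presenting credentials (later first): Espinoza (Mar 20, 2010) before Dimitriou (Apr 20, 2006) before Romero (Jun 20, 2005).
Full order: Bianchi, Varga, Greco, Espinoza, Dimitriou, Romero, Kowalski, Eriksen.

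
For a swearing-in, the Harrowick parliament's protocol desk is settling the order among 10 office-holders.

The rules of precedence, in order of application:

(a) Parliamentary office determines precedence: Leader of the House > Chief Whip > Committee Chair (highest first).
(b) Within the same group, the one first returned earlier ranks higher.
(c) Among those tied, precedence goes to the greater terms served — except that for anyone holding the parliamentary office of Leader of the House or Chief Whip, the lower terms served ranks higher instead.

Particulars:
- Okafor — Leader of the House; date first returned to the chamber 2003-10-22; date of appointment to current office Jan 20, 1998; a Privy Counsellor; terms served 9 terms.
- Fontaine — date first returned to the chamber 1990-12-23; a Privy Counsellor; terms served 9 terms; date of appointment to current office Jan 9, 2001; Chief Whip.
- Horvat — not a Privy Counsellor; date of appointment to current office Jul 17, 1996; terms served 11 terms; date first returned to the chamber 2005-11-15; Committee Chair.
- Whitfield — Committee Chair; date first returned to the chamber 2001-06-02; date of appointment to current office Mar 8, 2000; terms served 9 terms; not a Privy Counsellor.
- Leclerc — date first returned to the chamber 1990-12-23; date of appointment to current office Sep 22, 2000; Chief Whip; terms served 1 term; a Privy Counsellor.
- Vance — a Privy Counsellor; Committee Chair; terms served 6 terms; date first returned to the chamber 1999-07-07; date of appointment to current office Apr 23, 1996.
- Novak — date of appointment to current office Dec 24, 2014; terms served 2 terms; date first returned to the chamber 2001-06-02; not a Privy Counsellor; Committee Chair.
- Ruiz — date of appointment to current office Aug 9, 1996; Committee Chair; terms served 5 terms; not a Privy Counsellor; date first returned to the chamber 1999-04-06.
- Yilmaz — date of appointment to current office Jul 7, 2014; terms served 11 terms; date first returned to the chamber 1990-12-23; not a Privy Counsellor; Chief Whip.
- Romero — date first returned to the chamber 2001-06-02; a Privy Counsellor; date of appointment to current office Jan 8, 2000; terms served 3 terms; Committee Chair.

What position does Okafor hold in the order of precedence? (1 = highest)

1

By parliamentary office: Okafor (Leader of the House); then Leclerc, Fontaine and Yilmaz (Chief Whip); then Ruiz, Vance, Whitfield, Romero, Novak and Horvat (Committee Chair).
Leclerc, Fontaine and Yilmaz all have date first returned to the chamber 1990-12-23, so the next rule applies.
Among Leclerc, Fontaine and Yilmaz, by terms served (lower first) (reversed rule for this group): Leclerc (1 term) before Fontaine (9 terms) before Yilmaz (11 terms).
Among Ruiz, Vance, Whitfield, Romero, Novak and Horvat, by date first returned to the chamber (earlier first): Ruiz (1999-04-06) before Vance (1999-07-07) before Whitfield, Romero and Novak (2001-06-02) before Horvat (2005-11-15).
Among Whitfield, Romero and Novak, by terms served (higher first): Whitfield (9 terms) before Romero (3 terms) before Novak (2 terms).
Order: Okafor, Leclerc, Fontaine, Yilmaz, Ruiz, Vance, Whitfield, Romero, Novak, Horvat. So position 1.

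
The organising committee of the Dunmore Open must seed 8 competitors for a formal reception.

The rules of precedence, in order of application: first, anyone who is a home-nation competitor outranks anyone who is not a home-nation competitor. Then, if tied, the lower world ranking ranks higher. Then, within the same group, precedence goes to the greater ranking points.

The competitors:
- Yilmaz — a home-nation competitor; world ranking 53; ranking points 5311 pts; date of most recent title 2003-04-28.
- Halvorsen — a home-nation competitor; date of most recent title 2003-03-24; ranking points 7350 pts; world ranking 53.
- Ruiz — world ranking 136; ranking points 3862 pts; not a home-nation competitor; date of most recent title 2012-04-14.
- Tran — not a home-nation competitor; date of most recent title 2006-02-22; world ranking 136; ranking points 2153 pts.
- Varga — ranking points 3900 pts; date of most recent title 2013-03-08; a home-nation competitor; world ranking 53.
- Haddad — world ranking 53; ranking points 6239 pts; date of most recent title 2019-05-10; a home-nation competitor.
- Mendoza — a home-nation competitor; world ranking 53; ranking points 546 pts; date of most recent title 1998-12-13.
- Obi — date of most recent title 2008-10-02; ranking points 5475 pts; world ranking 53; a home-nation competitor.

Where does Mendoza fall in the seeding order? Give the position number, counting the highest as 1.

6

By the first rule: Halvorsen, Haddad, Obi, Yilmaz, Varga and Mendoza (each a home-nation competitor); then Ruiz and Tran (both not a home-nation competitor).
Halvorsen, Haddad, Obi, Yilmaz, Varga and Mendoza all have world ranking 53, so the next rule applies.
Among Halvorsen, Haddad, Obi, Yilmaz, Varga and Mendoza, by ranking points (higher first): Halvorsen (7350 pts) before Haddad (6239 pts) before Obi (5475 pts) before Yilmaz (5311 pts) before Varga (3900 pts) before Mendoza (546 pts).
Ruiz and Tran both have world ranking 136, so the next rule applies.
Among Ruiz and Tran, by ranking points (higher first): Ruiz (3862 pts) before Tran (2153 pts).
Order: Halvorsen, Haddad, Obi, Yilmaz, Varga, Mendoza, Ruiz, Tran. So position 6.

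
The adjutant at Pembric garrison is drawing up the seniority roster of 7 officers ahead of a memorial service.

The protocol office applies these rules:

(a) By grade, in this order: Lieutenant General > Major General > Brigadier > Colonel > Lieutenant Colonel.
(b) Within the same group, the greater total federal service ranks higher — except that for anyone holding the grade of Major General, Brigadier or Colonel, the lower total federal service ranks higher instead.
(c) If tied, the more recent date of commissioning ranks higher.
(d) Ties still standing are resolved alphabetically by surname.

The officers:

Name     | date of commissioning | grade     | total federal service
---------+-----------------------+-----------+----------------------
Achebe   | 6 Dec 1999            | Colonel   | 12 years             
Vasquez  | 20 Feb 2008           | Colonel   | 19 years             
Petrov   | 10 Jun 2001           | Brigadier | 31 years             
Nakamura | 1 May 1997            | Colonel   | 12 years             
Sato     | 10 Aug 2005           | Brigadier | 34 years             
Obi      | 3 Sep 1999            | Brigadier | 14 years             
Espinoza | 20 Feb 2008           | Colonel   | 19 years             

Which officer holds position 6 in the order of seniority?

By grade: Obi, Petrov and Sato (Brigadier); then Achebe, Nakamura, Espinoza and Vasquez (Colonel).
Among Obi, Petrov and Sato, by total federal service (lower first) (reversed rule for this group): Obi (14 years) before Petrov (31 years) before Sato (34 years).
Among Achebe, Nakamura, Espinoza and Vasquez, by total federal service (lower first) (reversed rule for this group): Achebe and Nakamura (12 years) before Espinoza and Vasquez (19 years).
Among Achebe and Nakamura, by date of commissioning (later first): Achebe (6 Dec 1999) before Nakamura (1 May 1997).
Espinoza and Vasquez both have date of commissioning 20 Feb 2008, so the next rule applies.
Among Espinoza and Vasquez, alphabetically by surname: Espinoza before Vasquez.
Order: Obi, Petrov, Sato, Achebe, Nakamura, Espinoza, Vasquez.

Espinoza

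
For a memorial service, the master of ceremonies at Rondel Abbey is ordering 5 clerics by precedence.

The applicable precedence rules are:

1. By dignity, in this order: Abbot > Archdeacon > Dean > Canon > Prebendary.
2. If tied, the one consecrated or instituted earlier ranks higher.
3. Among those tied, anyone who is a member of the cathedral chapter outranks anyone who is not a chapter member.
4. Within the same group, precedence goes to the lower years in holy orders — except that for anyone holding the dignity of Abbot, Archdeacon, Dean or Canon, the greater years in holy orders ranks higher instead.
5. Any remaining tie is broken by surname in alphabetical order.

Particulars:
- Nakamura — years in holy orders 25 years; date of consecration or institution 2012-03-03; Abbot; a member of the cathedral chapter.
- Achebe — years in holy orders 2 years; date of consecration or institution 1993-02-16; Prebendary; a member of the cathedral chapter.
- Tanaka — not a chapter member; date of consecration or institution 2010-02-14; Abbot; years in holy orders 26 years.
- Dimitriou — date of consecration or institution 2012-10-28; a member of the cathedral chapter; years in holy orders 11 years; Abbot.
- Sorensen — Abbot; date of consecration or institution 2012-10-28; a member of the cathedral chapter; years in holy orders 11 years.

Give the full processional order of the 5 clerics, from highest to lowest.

By dignity: Tanaka, Nakamura, Dimitriou and Sorensen (Abbot); then Achebe (Prebendary).
Among Tanaka, Nakamura, Dimitriou and Sorensen, by date of consecration or institution (earlier first): Tanaka (2010-02-14) before Nakamura (2012-03-03) before Dimitriou and Sorensen (2012-10-28).
Dimitriou and Sorensen are each a member of the cathedral chapter, so the next rule applies.
Dimitriou and Sorensen both have years in holy orders 11 years, so the next rule applies.
Among Dimitriou and Sorensen, alphabetically by surname: Dimitriou before Sorensen.
Full order: Tanaka, Nakamura, Dimitriou, Sorensen, Achebe.

Tanaka, Nakamura, Dimitriou, Sorensen, Achebe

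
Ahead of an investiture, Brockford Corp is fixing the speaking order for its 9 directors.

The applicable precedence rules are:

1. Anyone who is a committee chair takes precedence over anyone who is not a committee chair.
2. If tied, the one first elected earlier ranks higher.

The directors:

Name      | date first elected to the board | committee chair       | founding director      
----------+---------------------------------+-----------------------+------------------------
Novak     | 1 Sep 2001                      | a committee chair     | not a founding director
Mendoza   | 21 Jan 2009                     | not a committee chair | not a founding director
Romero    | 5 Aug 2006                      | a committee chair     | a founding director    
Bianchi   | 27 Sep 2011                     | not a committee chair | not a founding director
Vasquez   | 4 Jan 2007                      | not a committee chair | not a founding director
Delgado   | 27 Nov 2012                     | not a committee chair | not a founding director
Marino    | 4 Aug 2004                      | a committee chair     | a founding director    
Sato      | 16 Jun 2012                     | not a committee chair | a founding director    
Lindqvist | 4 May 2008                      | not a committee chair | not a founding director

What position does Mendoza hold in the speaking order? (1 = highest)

By the first rule: Novak, Marino and Romero (each a committee chair); then Vasquez, Lindqvist, Mendoza, Bianchi, Sato and Delgado (each not a committee chair).
Among Novak, Marino and Romero, by date first elected to the board (earlier first): Novak (1 Sep 2001) before Marino (4 Aug 2004) before Romero (5 Aug 2006).
Among Vasquez, Lindqvist, Mendoza, Bianchi, Sato and Delgado, by date first elected to the board (earlier first): Vasquez (4 Jan 2007) before Lindqvist (4 May 2008) before Mendoza (21 Jan 2009) before Bianchi (27 Sep 2011) before Sato (16 Jun 2012) before Delgado (27 Nov 2012).
Order: Novak, Marino, Romero, Vasquez, Lindqvist, Mendoza, Bianchi, Sato, Delgado. So position 6.

6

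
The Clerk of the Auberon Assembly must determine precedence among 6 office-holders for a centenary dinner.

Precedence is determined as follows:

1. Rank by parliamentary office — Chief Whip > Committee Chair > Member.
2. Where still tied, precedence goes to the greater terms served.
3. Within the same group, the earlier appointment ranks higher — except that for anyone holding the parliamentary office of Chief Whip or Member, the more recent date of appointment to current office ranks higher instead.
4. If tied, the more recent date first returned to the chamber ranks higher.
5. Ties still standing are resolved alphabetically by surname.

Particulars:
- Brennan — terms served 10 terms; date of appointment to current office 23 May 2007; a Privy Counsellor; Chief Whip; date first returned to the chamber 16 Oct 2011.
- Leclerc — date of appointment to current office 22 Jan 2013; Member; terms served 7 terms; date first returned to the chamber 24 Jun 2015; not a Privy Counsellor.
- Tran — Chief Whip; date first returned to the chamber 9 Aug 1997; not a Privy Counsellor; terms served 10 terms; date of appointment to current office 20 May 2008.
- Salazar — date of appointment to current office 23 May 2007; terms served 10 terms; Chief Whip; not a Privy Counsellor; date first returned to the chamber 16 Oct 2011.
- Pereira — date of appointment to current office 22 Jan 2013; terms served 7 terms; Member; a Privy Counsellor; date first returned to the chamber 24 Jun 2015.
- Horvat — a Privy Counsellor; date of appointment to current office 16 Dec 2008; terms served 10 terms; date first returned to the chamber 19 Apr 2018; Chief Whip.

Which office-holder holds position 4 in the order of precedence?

By parliamentary office: Horvat, Tran, Brennan and Salazar (Chief Whip); then Leclerc and Pereira (Member).
Horvat, Tran, Brennan and Salazar all have terms served 10 terms, so the next rule applies.
Among Horvat, Tran, Brennan and Salazar, by date of appointment to current office (later first) (reversed rule for this group): Horvat (16 Dec 2008) before Tran (20 May 2008) before Brennan and Salazar (23 May 2007).
Brennan and Salazar both have date first returned to the chamber 16 Oct 2011, so the next rule applies.
Among Brennan and Salazar, alphabetically by surname: Brennan before Salazar.
Leclerc and Pereira both have terms served 7 terms, so the next rule applies.
Leclerc and Pereira both have date of appointment to current office 22 Jan 2013, so the next rule applies.
Leclerc and Pereira both have date first returned to the chamber 24 Jun 2015, so the next rule applies.
Among Leclerc and Pereira, alphabetically by surname: Leclerc before Pereira.
Order: Horvat, Tran, Brennan, Salazar, Leclerc, Pereira.

Salazar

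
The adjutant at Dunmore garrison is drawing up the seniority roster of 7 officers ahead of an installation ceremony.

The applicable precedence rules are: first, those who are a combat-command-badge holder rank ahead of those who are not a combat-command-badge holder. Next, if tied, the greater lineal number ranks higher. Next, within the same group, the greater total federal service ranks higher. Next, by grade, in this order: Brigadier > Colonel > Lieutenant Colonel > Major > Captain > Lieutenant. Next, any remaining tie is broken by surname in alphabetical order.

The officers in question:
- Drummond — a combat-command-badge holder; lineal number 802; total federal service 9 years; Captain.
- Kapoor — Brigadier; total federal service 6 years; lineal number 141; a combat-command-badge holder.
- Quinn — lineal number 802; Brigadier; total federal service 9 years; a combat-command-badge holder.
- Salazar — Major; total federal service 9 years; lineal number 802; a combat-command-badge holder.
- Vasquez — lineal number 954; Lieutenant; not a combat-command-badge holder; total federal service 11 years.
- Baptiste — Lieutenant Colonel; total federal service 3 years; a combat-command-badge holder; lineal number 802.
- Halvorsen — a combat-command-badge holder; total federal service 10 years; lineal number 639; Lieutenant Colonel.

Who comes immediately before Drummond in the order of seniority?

By the first rule: Quinn, Salazar, Drummond, Baptiste, Halvorsen and Kapoor (each a combat-command-badge holder); then Vasquez (not a combat-command-badge holder).
Among Quinn, Salazar, Drummond, Baptiste, Halvorsen and Kapoor, by lineal number (higher first): Quinn, Salazar, Drummond and Baptiste (802) before Halvorsen (639) before Kapoor (141).
Among Quinn, Salazar, Drummond and Baptiste, by total federal service (higher first): Quinn, Salazar and Drummond (9 years) before Baptiste (3 years).
Among Quinn, Salazar and Drummond, by grade: Quinn (Brigadier) before Salazar (Major) before Drummond (Captain).
Order: Quinn, Salazar, Drummond, Baptiste, Halvorsen, Kapoor, Vasquez.

Salazar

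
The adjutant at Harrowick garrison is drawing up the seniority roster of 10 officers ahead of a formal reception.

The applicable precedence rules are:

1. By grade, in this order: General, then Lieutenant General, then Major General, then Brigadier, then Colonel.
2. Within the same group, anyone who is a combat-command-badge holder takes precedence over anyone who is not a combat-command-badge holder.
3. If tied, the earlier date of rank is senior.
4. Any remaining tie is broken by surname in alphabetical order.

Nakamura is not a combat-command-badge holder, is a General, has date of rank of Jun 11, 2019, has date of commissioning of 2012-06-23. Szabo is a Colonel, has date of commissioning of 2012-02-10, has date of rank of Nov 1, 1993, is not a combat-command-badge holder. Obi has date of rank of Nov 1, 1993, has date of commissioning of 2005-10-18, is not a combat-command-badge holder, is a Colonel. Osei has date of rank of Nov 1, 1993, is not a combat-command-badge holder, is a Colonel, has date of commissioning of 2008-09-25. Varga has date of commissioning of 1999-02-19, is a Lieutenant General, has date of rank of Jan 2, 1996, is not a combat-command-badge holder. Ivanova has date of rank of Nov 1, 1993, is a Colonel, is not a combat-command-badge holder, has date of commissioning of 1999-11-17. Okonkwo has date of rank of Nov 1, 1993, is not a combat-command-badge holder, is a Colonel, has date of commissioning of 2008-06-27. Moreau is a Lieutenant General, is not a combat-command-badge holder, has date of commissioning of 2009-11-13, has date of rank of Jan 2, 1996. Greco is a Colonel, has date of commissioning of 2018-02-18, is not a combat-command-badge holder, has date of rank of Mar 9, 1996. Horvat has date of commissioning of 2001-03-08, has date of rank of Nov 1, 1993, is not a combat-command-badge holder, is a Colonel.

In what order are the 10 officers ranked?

Nakamura, Moreau, Varga, Horvat, Ivanova, Obi, Okonkwo, Osei, Szabo, Greco

By grade: Nakamura (General); then Moreau and Varga (Lieutenant General); then Horvat, Ivanova, Obi, Okonkwo, Osei, Szabo and Greco (Colonel).
Moreau and Varga are each not a combat-command-badge holder, so the next rule applies.
Moreau and Varga both have date of rank Jan 2, 1996, so the next rule applies.
Among Moreau and Varga, alphabetically by surname: Moreau before Varga.
Horvat, Ivanova, Obi, Okonkwo, Osei, Szabo and Greco are each not a combat-command-badge holder, so the next rule applies.
Among Horvat, Ivanova, Obi, Okonkwo, Osei, Szabo and Greco, by date of rank (earlier first): Horvat, Ivanova, Obi, Okonkwo, Osei and Szabo (Nov 1, 1993) before Greco (Mar 9, 1996).
Among Horvat, Ivanova, Obi, Okonkwo, Osei and Szabo, alphabetically by surname: Horvat before Ivanova before Obi before Okonkwo before Osei before Szabo.
Full order: Nakamura, Moreau, Varga, Horvat, Ivanova, Obi, Okonkwo, Osei, Szabo, Greco.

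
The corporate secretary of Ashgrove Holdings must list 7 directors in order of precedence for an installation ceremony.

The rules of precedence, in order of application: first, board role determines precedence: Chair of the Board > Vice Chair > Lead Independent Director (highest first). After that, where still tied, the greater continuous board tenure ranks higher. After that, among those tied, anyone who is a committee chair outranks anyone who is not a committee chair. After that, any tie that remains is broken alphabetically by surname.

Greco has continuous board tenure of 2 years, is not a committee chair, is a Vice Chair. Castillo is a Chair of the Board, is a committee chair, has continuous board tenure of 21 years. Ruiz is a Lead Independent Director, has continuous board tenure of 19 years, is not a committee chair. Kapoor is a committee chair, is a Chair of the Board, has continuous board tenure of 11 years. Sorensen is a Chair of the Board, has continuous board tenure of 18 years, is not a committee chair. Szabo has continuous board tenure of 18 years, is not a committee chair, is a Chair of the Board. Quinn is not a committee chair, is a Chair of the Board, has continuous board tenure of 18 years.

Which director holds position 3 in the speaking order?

Sorensen

By board role: Castillo, Quinn, Sorensen, Szabo and Kapoor (Chair of the Board); then Greco (Vice Chair); then Ruiz (Lead Independent Director).
Among Castillo, Quinn, Sorensen, Szabo and Kapoor, by continuous board tenure (higher first): Castillo (21 years) before Quinn, Sorensen and Szabo (18 years) before Kapoor (11 years).
Quinn, Sorensen and Szabo are each not a committee chair, so the next rule applies.
Among Quinn, Sorensen and Szabo, alphabetically by surname: Quinn before Sorensen before Szabo.
Order: Castillo, Quinn, Sorensen, Szabo, Kapoor, Greco, Ruiz.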